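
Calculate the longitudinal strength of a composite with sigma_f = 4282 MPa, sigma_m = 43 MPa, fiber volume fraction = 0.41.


sigma_1 = sigma_f*Vf + sigma_m*(1-Vf) = 4282*0.41 + 43*0.59 = 1781.0 MPa

1781.0 MPa


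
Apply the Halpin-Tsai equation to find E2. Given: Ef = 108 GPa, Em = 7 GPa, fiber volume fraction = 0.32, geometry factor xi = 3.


eta = (Ef/Em - 1)/(Ef/Em + xi) = (15.4286 - 1)/(15.4286 + 3) = 0.7829
E2 = Em*(1+xi*eta*Vf)/(1-eta*Vf) = 16.36 GPa

16.36 GPa


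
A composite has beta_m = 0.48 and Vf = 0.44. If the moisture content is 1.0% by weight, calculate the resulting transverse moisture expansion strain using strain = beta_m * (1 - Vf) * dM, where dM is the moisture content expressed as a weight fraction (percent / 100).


dM = 1.0/100 = 0.01
strain = beta_m * (1-Vf) * dM = 0.48 * 0.56 * 0.01 = 0.002688

0.002688


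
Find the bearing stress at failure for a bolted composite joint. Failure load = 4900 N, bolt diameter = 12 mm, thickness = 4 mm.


sigma_br = F/(d*h) = 4900/(12*4) = 102.1 MPa

102.1 MPa


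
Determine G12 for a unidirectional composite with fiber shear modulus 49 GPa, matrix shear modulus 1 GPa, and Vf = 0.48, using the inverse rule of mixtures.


1/G12 = Vf/Gf + (1-Vf)/Gm = 0.48/49 + 0.52/1
G12 = 1.89 GPa

1.89 GPa


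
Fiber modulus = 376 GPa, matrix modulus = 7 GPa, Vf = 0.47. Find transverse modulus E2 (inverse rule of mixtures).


1/E2 = Vf/Ef + (1-Vf)/Em = 0.47/376 + 0.53/7
E2 = 12.99 GPa

12.99 GPa


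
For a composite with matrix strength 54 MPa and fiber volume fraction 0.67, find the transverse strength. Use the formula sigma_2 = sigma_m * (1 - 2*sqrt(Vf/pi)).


factor = 1 - 2*sqrt(0.67/pi) = 0.0764
sigma_2 = 54 * 0.0764 = 4.12 MPa

4.12 MPa


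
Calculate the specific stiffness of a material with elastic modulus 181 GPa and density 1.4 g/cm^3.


Specific stiffness = E/rho = 181/1.4 = 129.3 GPa/(g/cm^3)

129.3 GPa/(g/cm^3)


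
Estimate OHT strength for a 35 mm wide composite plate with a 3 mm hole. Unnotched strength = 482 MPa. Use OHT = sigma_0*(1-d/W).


OHT = sigma_0*(1-d/W) = 482*(1-3/35) = 440.7 MPa

440.7 MPa


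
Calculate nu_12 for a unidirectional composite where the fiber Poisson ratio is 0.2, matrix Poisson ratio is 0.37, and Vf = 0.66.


nu_12 = nu_f*Vf + nu_m*(1-Vf) = 0.2*0.66 + 0.37*0.34 = 0.2578

0.2578


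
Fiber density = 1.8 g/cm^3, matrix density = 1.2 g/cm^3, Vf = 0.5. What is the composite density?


rho_c = rho_f*Vf + rho_m*(1-Vf) = 1.8*0.5 + 1.2*0.5 = 1.5 g/cm^3

1.5 g/cm^3


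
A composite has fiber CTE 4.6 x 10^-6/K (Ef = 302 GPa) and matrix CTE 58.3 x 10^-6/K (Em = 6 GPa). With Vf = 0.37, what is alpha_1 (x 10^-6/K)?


E1 = Ef*Vf + Em*(1-Vf) = 115.52
alpha_1 = (alpha_f*Ef*Vf + alpha_m*Em*(1-Vf))/E1 = 6.36 x 10^-6/K

6.36 x 10^-6/K


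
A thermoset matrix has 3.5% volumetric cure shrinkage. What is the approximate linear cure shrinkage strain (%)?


Linear shrinkage ≈ vol_shrink/3 = 3.5/3 = 1.167%

1.167%


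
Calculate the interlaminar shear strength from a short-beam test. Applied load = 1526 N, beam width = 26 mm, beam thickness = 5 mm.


ILSS = 3F/(4bh) = 3*1526/(4*26*5) = 8.8 MPa

8.8 MPa


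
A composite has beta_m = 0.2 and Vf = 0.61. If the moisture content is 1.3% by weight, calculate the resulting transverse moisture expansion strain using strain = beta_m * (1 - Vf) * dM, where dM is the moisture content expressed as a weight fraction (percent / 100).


dM = 1.3/100 = 0.013
strain = beta_m * (1-Vf) * dM = 0.2 * 0.39 * 0.013 = 0.001014

0.001014


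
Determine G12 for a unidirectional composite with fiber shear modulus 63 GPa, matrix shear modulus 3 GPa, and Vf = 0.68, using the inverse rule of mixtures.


1/G12 = Vf/Gf + (1-Vf)/Gm = 0.68/63 + 0.32/3
G12 = 8.51 GPa

8.51 GPa


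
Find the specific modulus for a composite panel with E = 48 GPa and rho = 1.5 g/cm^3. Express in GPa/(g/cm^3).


Specific stiffness = E/rho = 48/1.5 = 32.0 GPa/(g/cm^3)

32.0 GPa/(g/cm^3)


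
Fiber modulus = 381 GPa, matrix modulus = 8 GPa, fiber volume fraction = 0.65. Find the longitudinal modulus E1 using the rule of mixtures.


E1 = Ef*Vf + Em*(1-Vf) = 381*0.65 + 8*0.35 = 250.45 GPa

250.45 GPa


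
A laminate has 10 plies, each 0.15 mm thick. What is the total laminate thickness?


h = n * t_ply = 10 * 0.15 = 1.5 mm

1.5 mm


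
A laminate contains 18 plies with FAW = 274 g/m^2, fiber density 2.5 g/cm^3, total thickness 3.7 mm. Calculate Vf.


Vf = n * FAW / (rho_f * h * 1000) = 18 * 274 / (2.5 * 3.7 * 1000) = 0.5332

0.5332


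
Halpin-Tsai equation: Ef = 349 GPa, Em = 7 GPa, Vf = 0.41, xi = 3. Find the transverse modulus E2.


eta = (Ef/Em - 1)/(Ef/Em + xi) = (49.8571 - 1)/(49.8571 + 3) = 0.9243
E2 = Em*(1+xi*eta*Vf)/(1-eta*Vf) = 24.09 GPa

24.09 GPa


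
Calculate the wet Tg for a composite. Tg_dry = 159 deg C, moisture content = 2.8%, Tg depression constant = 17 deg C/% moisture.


Tg_wet = Tg_dry - k*moisture = 159 - 17*2.8 = 111.4 deg C

111.4 deg C


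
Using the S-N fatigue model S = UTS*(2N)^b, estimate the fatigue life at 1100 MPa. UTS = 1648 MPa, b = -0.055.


N = 0.5 * (S/UTS)^(1/b) = 0.5 * (1100/1648)^(1/-0.055) = 778.1301 cycles

778.1301 cycles


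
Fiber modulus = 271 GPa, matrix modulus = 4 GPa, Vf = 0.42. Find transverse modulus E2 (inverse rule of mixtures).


1/E2 = Vf/Ef + (1-Vf)/Em = 0.42/271 + 0.58/4
E2 = 6.82 GPa

6.82 GPa


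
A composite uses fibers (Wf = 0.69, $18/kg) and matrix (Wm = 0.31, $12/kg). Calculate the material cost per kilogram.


Cost = cost_f*Wf + cost_m*Wm = 18*0.69 + 12*0.31 = $16.14/kg

$16.14/kg


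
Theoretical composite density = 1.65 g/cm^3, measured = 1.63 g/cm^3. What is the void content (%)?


Void% = (rho_theo - rho_actual)/rho_theo * 100 = (1.65 - 1.63)/1.65 * 100 = 1.21%

1.21%


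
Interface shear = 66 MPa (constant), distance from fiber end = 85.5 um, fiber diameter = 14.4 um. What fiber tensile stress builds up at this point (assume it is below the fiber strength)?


Force balance: sigma_f * (pi*d^2/4) = tau * (pi*d) * x  ->  sigma_f = 4 * tau * x / d
sigma_f = 4 * 66 * 85.5 / 14.4 = 1567.5 MPa

1567.5 MPa


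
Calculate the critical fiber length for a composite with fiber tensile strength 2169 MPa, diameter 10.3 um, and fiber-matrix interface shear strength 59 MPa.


Lc = sigma_f * d / (2 * tau_i) = 2169 * 10.3 / (2 * 59) = 189.3 um

189.3 um


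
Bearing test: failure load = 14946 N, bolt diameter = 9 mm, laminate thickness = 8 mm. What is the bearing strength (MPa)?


sigma_br = F/(d*h) = 14946/(9*8) = 207.6 MPa

207.6 MPa


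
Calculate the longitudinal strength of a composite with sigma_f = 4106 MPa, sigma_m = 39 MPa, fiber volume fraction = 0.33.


sigma_1 = sigma_f*Vf + sigma_m*(1-Vf) = 4106*0.33 + 39*0.67 = 1381.1 MPa

1381.1 MPa


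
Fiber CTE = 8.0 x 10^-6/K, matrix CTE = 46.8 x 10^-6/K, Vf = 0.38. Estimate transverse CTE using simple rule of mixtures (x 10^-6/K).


alpha_2 = alpha_f*Vf + alpha_m*(1-Vf) = 8.0*0.38 + 46.8*0.62 = 32.1 x 10^-6/K

32.1 x 10^-6/K


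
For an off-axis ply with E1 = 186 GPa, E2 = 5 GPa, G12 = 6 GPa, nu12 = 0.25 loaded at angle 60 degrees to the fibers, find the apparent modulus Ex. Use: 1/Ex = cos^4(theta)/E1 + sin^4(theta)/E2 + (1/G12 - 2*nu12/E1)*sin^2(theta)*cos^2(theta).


cos^4(60) = 0.0625, sin^4(60) = 0.5625, sin^2(60)*cos^2(60) = 0.1875
1/G12 - 2*nu12/E1 = 1/6 - 2*0.25/186 = 0.163978 GPa^-1
1/Ex = 0.0625/186 + 0.5625/5 + 0.163978*0.1875 = 0.143582 GPa^-1
Ex = 6.96 GPa

6.96 GPa


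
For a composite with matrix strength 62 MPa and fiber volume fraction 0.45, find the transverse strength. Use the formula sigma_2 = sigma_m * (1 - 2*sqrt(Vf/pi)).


factor = 1 - 2*sqrt(0.45/pi) = 0.2431
sigma_2 = 62 * 0.2431 = 15.07 MPa

15.07 MPa


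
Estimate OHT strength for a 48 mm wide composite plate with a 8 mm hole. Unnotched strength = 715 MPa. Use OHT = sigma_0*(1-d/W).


OHT = sigma_0*(1-d/W) = 715*(1-8/48) = 595.8 MPa

595.8 MPa


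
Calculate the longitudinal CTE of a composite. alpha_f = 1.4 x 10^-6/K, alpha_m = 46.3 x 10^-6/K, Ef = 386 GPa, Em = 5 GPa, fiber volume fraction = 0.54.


E1 = Ef*Vf + Em*(1-Vf) = 210.74
alpha_1 = (alpha_f*Ef*Vf + alpha_m*Em*(1-Vf))/E1 = 1.89 x 10^-6/K

1.89 x 10^-6/K


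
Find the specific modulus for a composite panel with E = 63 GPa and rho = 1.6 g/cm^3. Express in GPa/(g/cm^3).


Specific stiffness = E/rho = 63/1.6 = 39.4 GPa/(g/cm^3)

39.4 GPa/(g/cm^3)


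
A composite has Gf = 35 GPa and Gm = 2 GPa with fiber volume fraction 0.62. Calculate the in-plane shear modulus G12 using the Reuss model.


1/G12 = Vf/Gf + (1-Vf)/Gm = 0.62/35 + 0.38/2
G12 = 4.81 GPa

4.81 GPa


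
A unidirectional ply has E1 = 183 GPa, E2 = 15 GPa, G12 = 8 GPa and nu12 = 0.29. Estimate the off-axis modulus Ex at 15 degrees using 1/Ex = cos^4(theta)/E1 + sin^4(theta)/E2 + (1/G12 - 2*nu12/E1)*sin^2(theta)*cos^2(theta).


cos^4(15) = 0.870513, sin^4(15) = 0.004487, sin^2(15)*cos^2(15) = 0.0625
1/G12 - 2*nu12/E1 = 1/8 - 2*0.29/183 = 0.121831 GPa^-1
1/Ex = 0.870513/183 + 0.004487/15 + 0.121831*0.0625 = 0.0126705 GPa^-1
Ex = 78.92 GPa

78.92 GPa


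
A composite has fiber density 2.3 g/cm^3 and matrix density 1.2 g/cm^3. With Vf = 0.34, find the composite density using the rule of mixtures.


rho_c = rho_f*Vf + rho_m*(1-Vf) = 2.3*0.34 + 1.2*0.66 = 1.574 g/cm^3

1.574 g/cm^3


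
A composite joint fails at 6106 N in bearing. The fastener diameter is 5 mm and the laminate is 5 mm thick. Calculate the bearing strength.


sigma_br = F/(d*h) = 6106/(5*5) = 244.2 MPa

244.2 MPa


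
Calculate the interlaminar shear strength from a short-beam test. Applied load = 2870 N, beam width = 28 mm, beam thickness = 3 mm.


ILSS = 3F/(4bh) = 3*2870/(4*28*3) = 25.63 MPa

25.63 MPa


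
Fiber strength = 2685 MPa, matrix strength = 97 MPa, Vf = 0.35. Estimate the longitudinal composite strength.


sigma_1 = sigma_f*Vf + sigma_m*(1-Vf) = 2685*0.35 + 97*0.65 = 1002.8 MPa

1002.8 MPa


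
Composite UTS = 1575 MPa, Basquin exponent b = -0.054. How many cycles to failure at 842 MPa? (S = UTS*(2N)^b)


N = 0.5 * (S/UTS)^(1/b) = 0.5 * (842/1575)^(1/-0.054) = 54377.9824 cycles

54377.9824 cycles


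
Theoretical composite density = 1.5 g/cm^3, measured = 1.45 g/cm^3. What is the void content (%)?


Void% = (rho_theo - rho_actual)/rho_theo * 100 = (1.5 - 1.45)/1.5 * 100 = 3.33%

3.33%


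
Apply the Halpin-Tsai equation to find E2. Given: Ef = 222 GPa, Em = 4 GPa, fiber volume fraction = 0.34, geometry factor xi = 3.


eta = (Ef/Em - 1)/(Ef/Em + xi) = (55.5 - 1)/(55.5 + 3) = 0.9316
E2 = Em*(1+xi*eta*Vf)/(1-eta*Vf) = 11.42 GPa

11.42 GPa


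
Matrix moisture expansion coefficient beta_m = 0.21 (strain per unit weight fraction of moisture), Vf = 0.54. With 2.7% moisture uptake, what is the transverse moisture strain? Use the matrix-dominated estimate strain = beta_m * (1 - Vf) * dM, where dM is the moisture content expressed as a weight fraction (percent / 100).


dM = 2.7/100 = 0.027
strain = beta_m * (1-Vf) * dM = 0.21 * 0.46 * 0.027 = 0.0026082

0.0026082


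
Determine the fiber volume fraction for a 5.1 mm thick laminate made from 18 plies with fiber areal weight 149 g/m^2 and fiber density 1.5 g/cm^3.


Vf = n * FAW / (rho_f * h * 1000) = 18 * 149 / (1.5 * 5.1 * 1000) = 0.3506

0.3506


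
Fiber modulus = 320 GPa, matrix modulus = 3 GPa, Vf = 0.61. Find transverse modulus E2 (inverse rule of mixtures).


1/E2 = Vf/Ef + (1-Vf)/Em = 0.61/320 + 0.39/3
E2 = 7.58 GPa

7.58 GPa


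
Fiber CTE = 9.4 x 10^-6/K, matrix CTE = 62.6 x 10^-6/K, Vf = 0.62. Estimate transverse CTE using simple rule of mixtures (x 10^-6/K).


alpha_2 = alpha_f*Vf + alpha_m*(1-Vf) = 9.4*0.62 + 62.6*0.38 = 29.6 x 10^-6/K

29.6 x 10^-6/K


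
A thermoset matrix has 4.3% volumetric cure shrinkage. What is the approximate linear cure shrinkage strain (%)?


Linear shrinkage ≈ vol_shrink/3 = 4.3/3 = 1.433%

1.433%


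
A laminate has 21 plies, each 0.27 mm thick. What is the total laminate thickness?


h = n * t_ply = 21 * 0.27 = 5.67 mm

5.67 mm


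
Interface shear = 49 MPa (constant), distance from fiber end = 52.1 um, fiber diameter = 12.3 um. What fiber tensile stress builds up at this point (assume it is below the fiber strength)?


Force balance: sigma_f * (pi*d^2/4) = tau * (pi*d) * x  ->  sigma_f = 4 * tau * x / d
sigma_f = 4 * 49 * 52.1 / 12.3 = 830.2 MPa

830.2 MPa


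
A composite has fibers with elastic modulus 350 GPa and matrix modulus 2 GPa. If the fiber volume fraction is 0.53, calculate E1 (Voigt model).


E1 = Ef*Vf + Em*(1-Vf) = 350*0.53 + 2*0.47 = 186.44 GPa

186.44 GPa


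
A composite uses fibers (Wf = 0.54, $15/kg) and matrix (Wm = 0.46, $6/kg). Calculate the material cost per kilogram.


Cost = cost_f*Wf + cost_m*Wm = 15*0.54 + 6*0.46 = $10.86/kg

$10.86/kg


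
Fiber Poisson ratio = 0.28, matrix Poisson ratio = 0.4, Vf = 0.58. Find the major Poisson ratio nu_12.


nu_12 = nu_f*Vf + nu_m*(1-Vf) = 0.28*0.58 + 0.4*0.42 = 0.3304

0.3304


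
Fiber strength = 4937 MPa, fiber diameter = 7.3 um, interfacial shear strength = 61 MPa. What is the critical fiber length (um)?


Lc = sigma_f * d / (2 * tau_i) = 4937 * 7.3 / (2 * 61) = 295.4 um

295.4 um


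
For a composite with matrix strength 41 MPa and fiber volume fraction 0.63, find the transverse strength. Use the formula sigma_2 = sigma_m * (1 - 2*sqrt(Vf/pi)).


factor = 1 - 2*sqrt(0.63/pi) = 0.1044
sigma_2 = 41 * 0.1044 = 4.28 MPa

4.28 MPa


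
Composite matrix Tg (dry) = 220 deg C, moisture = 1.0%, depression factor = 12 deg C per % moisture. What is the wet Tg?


Tg_wet = Tg_dry - k*moisture = 220 - 12*1.0 = 208.0 deg C

208.0 deg C


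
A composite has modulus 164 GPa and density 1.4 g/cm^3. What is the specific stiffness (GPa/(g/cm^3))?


Specific stiffness = E/rho = 164/1.4 = 117.1 GPa/(g/cm^3)

117.1 GPa/(g/cm^3)


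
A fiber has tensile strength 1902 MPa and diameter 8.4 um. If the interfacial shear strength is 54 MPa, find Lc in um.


Lc = sigma_f * d / (2 * tau_i) = 1902 * 8.4 / (2 * 54) = 147.9 um

147.9 um


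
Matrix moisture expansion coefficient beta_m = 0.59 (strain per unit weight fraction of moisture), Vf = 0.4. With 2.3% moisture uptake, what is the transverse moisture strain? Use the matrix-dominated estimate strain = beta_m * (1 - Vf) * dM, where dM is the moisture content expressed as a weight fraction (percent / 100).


dM = 2.3/100 = 0.023
strain = beta_m * (1-Vf) * dM = 0.59 * 0.6 * 0.023 = 0.008142

0.008142


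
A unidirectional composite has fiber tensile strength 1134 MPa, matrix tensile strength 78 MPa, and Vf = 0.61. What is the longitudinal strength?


sigma_1 = sigma_f*Vf + sigma_m*(1-Vf) = 1134*0.61 + 78*0.39 = 722.2 MPa

722.2 MPa


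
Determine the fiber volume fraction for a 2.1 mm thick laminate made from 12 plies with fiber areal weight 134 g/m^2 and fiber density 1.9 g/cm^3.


Vf = n * FAW / (rho_f * h * 1000) = 12 * 134 / (1.9 * 2.1 * 1000) = 0.403

0.403


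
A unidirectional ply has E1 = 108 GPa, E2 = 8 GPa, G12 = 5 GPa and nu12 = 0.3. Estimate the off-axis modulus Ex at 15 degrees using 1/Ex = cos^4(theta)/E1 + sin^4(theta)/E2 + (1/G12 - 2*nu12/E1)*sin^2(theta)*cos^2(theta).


cos^4(15) = 0.870513, sin^4(15) = 0.004487, sin^2(15)*cos^2(15) = 0.0625
1/G12 - 2*nu12/E1 = 1/5 - 2*0.3/108 = 0.194444 GPa^-1
1/Ex = 0.870513/108 + 0.004487/8 + 0.194444*0.0625 = 0.020774 GPa^-1
Ex = 48.14 GPa

48.14 GPa


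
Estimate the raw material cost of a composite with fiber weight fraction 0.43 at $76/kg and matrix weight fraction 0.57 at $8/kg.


Cost = cost_f*Wf + cost_m*Wm = 76*0.43 + 8*0.57 = $37.24/kg

$37.24/kg


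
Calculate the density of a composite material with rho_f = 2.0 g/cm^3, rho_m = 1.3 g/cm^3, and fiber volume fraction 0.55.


rho_c = rho_f*Vf + rho_m*(1-Vf) = 2.0*0.55 + 1.3*0.45 = 1.685 g/cm^3

1.685 g/cm^3


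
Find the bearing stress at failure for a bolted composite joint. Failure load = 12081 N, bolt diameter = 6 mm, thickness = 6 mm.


sigma_br = F/(d*h) = 12081/(6*6) = 335.6 MPa

335.6 MPa


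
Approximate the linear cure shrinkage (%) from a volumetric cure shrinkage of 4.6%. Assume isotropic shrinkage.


Linear shrinkage ≈ vol_shrink/3 = 4.6/3 = 1.533%

1.533%


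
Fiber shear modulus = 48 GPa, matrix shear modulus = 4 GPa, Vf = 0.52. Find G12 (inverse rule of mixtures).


1/G12 = Vf/Gf + (1-Vf)/Gm = 0.52/48 + 0.48/4
G12 = 7.64 GPa

7.64 GPa


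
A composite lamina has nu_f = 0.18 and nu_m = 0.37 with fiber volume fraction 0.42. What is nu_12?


nu_12 = nu_f*Vf + nu_m*(1-Vf) = 0.18*0.42 + 0.37*0.58 = 0.2902

0.2902


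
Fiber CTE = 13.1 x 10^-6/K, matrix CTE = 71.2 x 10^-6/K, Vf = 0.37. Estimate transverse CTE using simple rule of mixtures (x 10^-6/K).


alpha_2 = alpha_f*Vf + alpha_m*(1-Vf) = 13.1*0.37 + 71.2*0.63 = 49.7 x 10^-6/K

49.7 x 10^-6/K


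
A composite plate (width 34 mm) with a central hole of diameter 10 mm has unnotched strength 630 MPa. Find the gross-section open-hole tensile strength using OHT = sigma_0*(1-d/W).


OHT = sigma_0*(1-d/W) = 630*(1-10/34) = 444.7 MPa

444.7 MPa


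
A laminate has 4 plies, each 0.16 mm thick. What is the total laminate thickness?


h = n * t_ply = 4 * 0.16 = 0.64 mm

0.64 mm


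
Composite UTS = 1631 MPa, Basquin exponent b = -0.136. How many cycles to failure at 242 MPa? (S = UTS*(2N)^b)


N = 0.5 * (S/UTS)^(1/b) = 0.5 * (242/1631)^(1/-0.136) = 619299.6725 cycles

619299.6725 cycles


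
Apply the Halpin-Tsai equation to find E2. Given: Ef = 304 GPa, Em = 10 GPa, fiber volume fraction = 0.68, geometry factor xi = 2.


eta = (Ef/Em - 1)/(Ef/Em + xi) = (30.4 - 1)/(30.4 + 2) = 0.9074
E2 = Em*(1+xi*eta*Vf)/(1-eta*Vf) = 58.34 GPa

58.34 GPa


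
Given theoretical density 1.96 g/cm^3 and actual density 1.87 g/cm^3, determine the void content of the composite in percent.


Void% = (rho_theo - rho_actual)/rho_theo * 100 = (1.96 - 1.87)/1.96 * 100 = 4.59%

4.59%


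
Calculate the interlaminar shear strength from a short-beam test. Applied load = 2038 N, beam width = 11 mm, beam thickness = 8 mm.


ILSS = 3F/(4bh) = 3*2038/(4*11*8) = 17.37 MPa

17.37 MPa


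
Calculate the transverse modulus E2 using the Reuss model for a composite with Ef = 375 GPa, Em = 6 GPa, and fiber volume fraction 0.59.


1/E2 = Vf/Ef + (1-Vf)/Em = 0.59/375 + 0.41/6
E2 = 14.3 GPa

14.3 GPa


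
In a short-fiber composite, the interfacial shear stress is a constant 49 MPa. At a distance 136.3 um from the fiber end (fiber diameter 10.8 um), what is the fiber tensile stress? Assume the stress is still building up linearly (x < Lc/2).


Force balance: sigma_f * (pi*d^2/4) = tau * (pi*d) * x  ->  sigma_f = 4 * tau * x / d
sigma_f = 4 * 49 * 136.3 / 10.8 = 2473.6 MPa

2473.6 MPa


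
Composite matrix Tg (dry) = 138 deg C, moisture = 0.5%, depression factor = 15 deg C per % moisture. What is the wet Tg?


Tg_wet = Tg_dry - k*moisture = 138 - 15*0.5 = 130.5 deg C

130.5 deg C


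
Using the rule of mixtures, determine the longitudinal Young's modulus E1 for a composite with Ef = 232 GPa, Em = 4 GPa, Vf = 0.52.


E1 = Ef*Vf + Em*(1-Vf) = 232*0.52 + 4*0.48 = 122.56 GPa

122.56 GPa


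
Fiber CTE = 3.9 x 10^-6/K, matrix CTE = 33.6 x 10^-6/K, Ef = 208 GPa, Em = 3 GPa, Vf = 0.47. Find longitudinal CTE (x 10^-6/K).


E1 = Ef*Vf + Em*(1-Vf) = 99.35
alpha_1 = (alpha_f*Ef*Vf + alpha_m*Em*(1-Vf))/E1 = 4.38 x 10^-6/K

4.38 x 10^-6/K


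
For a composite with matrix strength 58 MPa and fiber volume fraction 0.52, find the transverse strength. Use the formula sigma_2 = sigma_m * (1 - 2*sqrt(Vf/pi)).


factor = 1 - 2*sqrt(0.52/pi) = 0.1863
sigma_2 = 58 * 0.1863 = 10.81 MPa

10.81 MPa


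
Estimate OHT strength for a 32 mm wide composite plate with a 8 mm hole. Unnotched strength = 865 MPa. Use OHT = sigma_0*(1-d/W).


OHT = sigma_0*(1-d/W) = 865*(1-8/32) = 648.8 MPa

648.8 MPa


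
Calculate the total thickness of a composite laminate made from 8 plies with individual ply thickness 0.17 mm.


h = n * t_ply = 8 * 0.17 = 1.36 mm

1.36 mm


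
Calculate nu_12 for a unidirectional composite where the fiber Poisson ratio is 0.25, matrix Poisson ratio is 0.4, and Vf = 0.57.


nu_12 = nu_f*Vf + nu_m*(1-Vf) = 0.25*0.57 + 0.4*0.43 = 0.3145

0.3145


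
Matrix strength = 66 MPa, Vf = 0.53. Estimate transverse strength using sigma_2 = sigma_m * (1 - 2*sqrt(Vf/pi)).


factor = 1 - 2*sqrt(0.53/pi) = 0.1785
sigma_2 = 66 * 0.1785 = 11.78 MPa

11.78 MPa


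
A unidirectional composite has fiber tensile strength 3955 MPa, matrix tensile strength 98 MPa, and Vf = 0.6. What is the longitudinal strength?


sigma_1 = sigma_f*Vf + sigma_m*(1-Vf) = 3955*0.6 + 98*0.4 = 2412.2 MPa

2412.2 MPa


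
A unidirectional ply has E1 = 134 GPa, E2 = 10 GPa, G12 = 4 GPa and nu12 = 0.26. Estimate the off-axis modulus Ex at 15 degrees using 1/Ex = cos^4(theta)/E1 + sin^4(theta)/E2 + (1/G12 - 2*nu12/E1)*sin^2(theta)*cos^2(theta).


cos^4(15) = 0.870513, sin^4(15) = 0.004487, sin^2(15)*cos^2(15) = 0.0625
1/G12 - 2*nu12/E1 = 1/4 - 2*0.26/134 = 0.246119 GPa^-1
1/Ex = 0.870513/134 + 0.004487/10 + 0.246119*0.0625 = 0.0223276 GPa^-1
Ex = 44.79 GPa

44.79 GPa


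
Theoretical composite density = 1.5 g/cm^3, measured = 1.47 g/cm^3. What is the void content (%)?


Void% = (rho_theo - rho_actual)/rho_theo * 100 = (1.5 - 1.47)/1.5 * 100 = 2.0%

2.0%


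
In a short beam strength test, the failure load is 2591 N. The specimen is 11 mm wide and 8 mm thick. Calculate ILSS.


ILSS = 3F/(4bh) = 3*2591/(4*11*8) = 22.08 MPa

22.08 MPa


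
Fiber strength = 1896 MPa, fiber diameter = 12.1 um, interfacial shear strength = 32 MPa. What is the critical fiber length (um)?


Lc = sigma_f * d / (2 * tau_i) = 1896 * 12.1 / (2 * 32) = 358.5 um

358.5 um


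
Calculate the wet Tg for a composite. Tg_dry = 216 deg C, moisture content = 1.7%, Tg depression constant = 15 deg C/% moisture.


Tg_wet = Tg_dry - k*moisture = 216 - 15*1.7 = 190.5 deg C

190.5 deg C


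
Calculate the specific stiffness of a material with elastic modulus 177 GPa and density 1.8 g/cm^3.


Specific stiffness = E/rho = 177/1.8 = 98.3 GPa/(g/cm^3)

98.3 GPa/(g/cm^3)


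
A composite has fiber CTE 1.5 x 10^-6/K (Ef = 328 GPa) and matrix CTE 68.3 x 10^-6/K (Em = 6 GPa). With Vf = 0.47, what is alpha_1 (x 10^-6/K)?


E1 = Ef*Vf + Em*(1-Vf) = 157.34
alpha_1 = (alpha_f*Ef*Vf + alpha_m*Em*(1-Vf))/E1 = 2.85 x 10^-6/K

2.85 x 10^-6/K


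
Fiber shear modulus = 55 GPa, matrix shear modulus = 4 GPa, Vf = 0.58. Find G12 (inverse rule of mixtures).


1/G12 = Vf/Gf + (1-Vf)/Gm = 0.58/55 + 0.42/4
G12 = 8.65 GPa

8.65 GPa


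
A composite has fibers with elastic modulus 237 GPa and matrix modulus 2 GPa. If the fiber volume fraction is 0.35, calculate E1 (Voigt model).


E1 = Ef*Vf + Em*(1-Vf) = 237*0.35 + 2*0.65 = 84.25 GPa

84.25 GPa


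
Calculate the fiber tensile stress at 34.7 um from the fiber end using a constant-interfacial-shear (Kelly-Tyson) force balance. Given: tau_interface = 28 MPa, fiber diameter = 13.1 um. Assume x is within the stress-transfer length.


Force balance: sigma_f * (pi*d^2/4) = tau * (pi*d) * x  ->  sigma_f = 4 * tau * x / d
sigma_f = 4 * 28 * 34.7 / 13.1 = 296.7 MPa

296.7 MPa


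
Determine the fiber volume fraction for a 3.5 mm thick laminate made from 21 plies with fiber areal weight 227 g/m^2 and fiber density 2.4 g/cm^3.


Vf = n * FAW / (rho_f * h * 1000) = 21 * 227 / (2.4 * 3.5 * 1000) = 0.5675

0.5675


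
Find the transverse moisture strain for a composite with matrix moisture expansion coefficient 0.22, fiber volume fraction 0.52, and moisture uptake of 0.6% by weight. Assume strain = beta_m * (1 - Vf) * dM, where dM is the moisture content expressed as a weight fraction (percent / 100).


dM = 0.6/100 = 0.006
strain = beta_m * (1-Vf) * dM = 0.22 * 0.48 * 0.006 = 0.0006336

0.0006336


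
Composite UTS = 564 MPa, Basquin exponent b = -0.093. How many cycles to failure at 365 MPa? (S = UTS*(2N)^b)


N = 0.5 * (S/UTS)^(1/b) = 0.5 * (365/564)^(1/-0.093) = 53.8369 cycles

53.8369 cycles


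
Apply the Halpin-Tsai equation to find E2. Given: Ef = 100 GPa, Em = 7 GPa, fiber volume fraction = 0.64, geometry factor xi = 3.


eta = (Ef/Em - 1)/(Ef/Em + xi) = (14.2857 - 1)/(14.2857 + 3) = 0.7686
E2 = Em*(1+xi*eta*Vf)/(1-eta*Vf) = 34.11 GPa

34.11 GPa


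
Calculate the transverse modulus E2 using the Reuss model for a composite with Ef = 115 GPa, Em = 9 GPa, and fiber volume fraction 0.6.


1/E2 = Vf/Ef + (1-Vf)/Em = 0.6/115 + 0.4/9
E2 = 20.14 GPa

20.14 GPa


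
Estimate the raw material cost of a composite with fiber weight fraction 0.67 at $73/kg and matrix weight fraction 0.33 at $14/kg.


Cost = cost_f*Wf + cost_m*Wm = 73*0.67 + 14*0.33 = $53.53/kg

$53.53/kg


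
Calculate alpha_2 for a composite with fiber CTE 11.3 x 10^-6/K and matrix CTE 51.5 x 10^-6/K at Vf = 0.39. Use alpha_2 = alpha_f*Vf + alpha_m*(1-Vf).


alpha_2 = alpha_f*Vf + alpha_m*(1-Vf) = 11.3*0.39 + 51.5*0.61 = 35.8 x 10^-6/K

35.8 x 10^-6/K


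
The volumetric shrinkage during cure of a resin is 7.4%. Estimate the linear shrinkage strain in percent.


Linear shrinkage ≈ vol_shrink/3 = 7.4/3 = 2.467%

2.467%


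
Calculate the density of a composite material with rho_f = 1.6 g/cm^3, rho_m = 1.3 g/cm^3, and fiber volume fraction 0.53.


rho_c = rho_f*Vf + rho_m*(1-Vf) = 1.6*0.53 + 1.3*0.47 = 1.459 g/cm^3

1.459 g/cm^3


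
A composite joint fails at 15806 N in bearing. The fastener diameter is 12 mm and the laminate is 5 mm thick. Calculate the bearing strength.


sigma_br = F/(d*h) = 15806/(12*5) = 263.4 MPa

263.4 MPa


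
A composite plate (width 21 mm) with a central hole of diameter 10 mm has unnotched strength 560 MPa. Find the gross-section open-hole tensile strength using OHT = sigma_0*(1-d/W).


OHT = sigma_0*(1-d/W) = 560*(1-10/21) = 293.3 MPa

293.3 MPa


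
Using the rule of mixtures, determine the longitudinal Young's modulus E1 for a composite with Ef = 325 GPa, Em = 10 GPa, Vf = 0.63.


E1 = Ef*Vf + Em*(1-Vf) = 325*0.63 + 10*0.37 = 208.45 GPa

208.45 GPa


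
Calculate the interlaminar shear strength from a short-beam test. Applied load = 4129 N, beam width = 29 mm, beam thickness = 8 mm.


ILSS = 3F/(4bh) = 3*4129/(4*29*8) = 13.35 MPa

13.35 MPa


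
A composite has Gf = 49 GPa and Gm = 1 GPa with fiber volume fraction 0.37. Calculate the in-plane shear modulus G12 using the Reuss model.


1/G12 = Vf/Gf + (1-Vf)/Gm = 0.37/49 + 0.63/1
G12 = 1.57 GPa

1.57 GPa


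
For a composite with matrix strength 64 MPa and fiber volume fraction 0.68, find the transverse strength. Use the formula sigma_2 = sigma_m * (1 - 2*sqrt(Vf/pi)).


factor = 1 - 2*sqrt(0.68/pi) = 0.0695
sigma_2 = 64 * 0.0695 = 4.45 MPa

4.45 MPa


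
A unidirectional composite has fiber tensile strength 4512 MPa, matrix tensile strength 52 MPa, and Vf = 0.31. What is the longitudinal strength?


sigma_1 = sigma_f*Vf + sigma_m*(1-Vf) = 4512*0.31 + 52*0.69 = 1434.6 MPa

1434.6 MPa


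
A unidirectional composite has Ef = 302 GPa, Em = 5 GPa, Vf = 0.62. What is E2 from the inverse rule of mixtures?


1/E2 = Vf/Ef + (1-Vf)/Em = 0.62/302 + 0.38/5
E2 = 12.81 GPa

12.81 GPa


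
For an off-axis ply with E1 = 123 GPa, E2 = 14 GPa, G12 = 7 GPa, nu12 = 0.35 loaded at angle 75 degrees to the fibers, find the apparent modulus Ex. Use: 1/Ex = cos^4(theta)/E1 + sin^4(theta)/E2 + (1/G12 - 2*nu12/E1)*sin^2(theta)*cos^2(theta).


cos^4(75) = 0.004487, sin^4(75) = 0.870513, sin^2(75)*cos^2(75) = 0.0625
1/G12 - 2*nu12/E1 = 1/7 - 2*0.35/123 = 0.137166 GPa^-1
1/Ex = 0.004487/123 + 0.870513/14 + 0.137166*0.0625 = 0.0707888 GPa^-1
Ex = 14.13 GPa

14.13 GPa


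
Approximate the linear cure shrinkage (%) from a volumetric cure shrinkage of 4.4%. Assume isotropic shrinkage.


Linear shrinkage ≈ vol_shrink/3 = 4.4/3 = 1.467%

1.467%


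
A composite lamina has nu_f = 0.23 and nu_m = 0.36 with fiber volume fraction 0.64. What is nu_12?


nu_12 = nu_f*Vf + nu_m*(1-Vf) = 0.23*0.64 + 0.36*0.36 = 0.2768

0.2768


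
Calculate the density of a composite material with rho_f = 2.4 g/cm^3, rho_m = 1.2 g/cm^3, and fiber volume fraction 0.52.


rho_c = rho_f*Vf + rho_m*(1-Vf) = 2.4*0.52 + 1.2*0.48 = 1.824 g/cm^3

1.824 g/cm^3


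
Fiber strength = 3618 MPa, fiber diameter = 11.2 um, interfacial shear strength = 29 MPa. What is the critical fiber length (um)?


Lc = sigma_f * d / (2 * tau_i) = 3618 * 11.2 / (2 * 29) = 698.6 um

698.6 um


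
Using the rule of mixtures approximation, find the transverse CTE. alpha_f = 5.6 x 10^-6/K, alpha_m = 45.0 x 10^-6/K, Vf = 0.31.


alpha_2 = alpha_f*Vf + alpha_m*(1-Vf) = 5.6*0.31 + 45.0*0.69 = 32.8 x 10^-6/K

32.8 x 10^-6/K


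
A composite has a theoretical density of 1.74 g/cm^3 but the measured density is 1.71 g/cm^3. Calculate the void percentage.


Void% = (rho_theo - rho_actual)/rho_theo * 100 = (1.74 - 1.71)/1.74 * 100 = 1.72%

1.72%


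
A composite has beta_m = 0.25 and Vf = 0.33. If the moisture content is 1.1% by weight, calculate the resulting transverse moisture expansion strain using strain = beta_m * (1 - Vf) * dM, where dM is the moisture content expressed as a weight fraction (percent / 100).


dM = 1.1/100 = 0.011
strain = beta_m * (1-Vf) * dM = 0.25 * 0.67 * 0.011 = 0.0018425

0.0018425


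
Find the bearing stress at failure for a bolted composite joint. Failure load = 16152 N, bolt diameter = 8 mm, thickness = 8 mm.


sigma_br = F/(d*h) = 16152/(8*8) = 252.4 MPa

252.4 MPa


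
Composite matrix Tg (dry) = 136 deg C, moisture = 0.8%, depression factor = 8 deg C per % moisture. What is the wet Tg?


Tg_wet = Tg_dry - k*moisture = 136 - 8*0.8 = 129.6 deg C

129.6 deg C


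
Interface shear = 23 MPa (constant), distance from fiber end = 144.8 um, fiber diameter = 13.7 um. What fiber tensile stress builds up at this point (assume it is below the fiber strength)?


Force balance: sigma_f * (pi*d^2/4) = tau * (pi*d) * x  ->  sigma_f = 4 * tau * x / d
sigma_f = 4 * 23 * 144.8 / 13.7 = 972.4 MPa

972.4 MPa


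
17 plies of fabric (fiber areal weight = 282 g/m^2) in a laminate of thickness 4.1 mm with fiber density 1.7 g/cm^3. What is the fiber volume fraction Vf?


Vf = n * FAW / (rho_f * h * 1000) = 17 * 282 / (1.7 * 4.1 * 1000) = 0.6878

0.6878


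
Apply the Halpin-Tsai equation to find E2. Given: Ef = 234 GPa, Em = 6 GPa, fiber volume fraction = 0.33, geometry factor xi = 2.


eta = (Ef/Em - 1)/(Ef/Em + xi) = (39.0 - 1)/(39.0 + 2) = 0.9268
E2 = Em*(1+xi*eta*Vf)/(1-eta*Vf) = 13.93 GPa

13.93 GPa


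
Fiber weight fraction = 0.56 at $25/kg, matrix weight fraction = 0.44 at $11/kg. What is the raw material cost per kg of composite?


Cost = cost_f*Wf + cost_m*Wm = 25*0.56 + 11*0.44 = $18.84/kg

$18.84/kg


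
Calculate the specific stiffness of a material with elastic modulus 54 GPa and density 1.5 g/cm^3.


Specific stiffness = E/rho = 54/1.5 = 36.0 GPa/(g/cm^3)

36.0 GPa/(g/cm^3)


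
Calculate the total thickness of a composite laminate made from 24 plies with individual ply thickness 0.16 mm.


h = n * t_ply = 24 * 0.16 = 3.84 mm

3.84 mm


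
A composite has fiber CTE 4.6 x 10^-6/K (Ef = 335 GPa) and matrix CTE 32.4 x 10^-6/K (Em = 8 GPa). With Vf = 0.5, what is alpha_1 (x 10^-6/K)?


E1 = Ef*Vf + Em*(1-Vf) = 171.5
alpha_1 = (alpha_f*Ef*Vf + alpha_m*Em*(1-Vf))/E1 = 5.25 x 10^-6/K

5.25 x 10^-6/K


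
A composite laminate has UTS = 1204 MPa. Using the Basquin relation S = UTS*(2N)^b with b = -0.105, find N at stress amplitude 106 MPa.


N = 0.5 * (S/UTS)^(1/b) = 0.5 * (106/1204)^(1/-0.105) = 5.6188e+09 cycles

5.6188e+09 cycles


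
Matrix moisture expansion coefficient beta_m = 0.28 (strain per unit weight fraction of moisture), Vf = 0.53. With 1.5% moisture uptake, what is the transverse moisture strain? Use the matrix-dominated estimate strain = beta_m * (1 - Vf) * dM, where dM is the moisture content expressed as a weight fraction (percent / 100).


dM = 1.5/100 = 0.015
strain = beta_m * (1-Vf) * dM = 0.28 * 0.47 * 0.015 = 0.001974

0.001974


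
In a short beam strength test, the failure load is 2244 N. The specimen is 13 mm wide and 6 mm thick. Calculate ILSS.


ILSS = 3F/(4bh) = 3*2244/(4*13*6) = 21.58 MPa

21.58 MPa


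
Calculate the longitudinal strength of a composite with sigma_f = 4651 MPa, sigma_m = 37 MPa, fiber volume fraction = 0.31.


sigma_1 = sigma_f*Vf + sigma_m*(1-Vf) = 4651*0.31 + 37*0.69 = 1467.3 MPa

1467.3 MPa


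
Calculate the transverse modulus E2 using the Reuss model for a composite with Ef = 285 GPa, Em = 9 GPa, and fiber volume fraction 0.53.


1/E2 = Vf/Ef + (1-Vf)/Em = 0.53/285 + 0.47/9
E2 = 18.49 GPa

18.49 GPa


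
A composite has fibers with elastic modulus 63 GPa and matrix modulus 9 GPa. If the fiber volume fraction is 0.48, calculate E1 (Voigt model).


E1 = Ef*Vf + Em*(1-Vf) = 63*0.48 + 9*0.52 = 34.92 GPa

34.92 GPa


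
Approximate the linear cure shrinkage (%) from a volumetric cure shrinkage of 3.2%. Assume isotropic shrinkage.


Linear shrinkage ≈ vol_shrink/3 = 3.2/3 = 1.067%

1.067%


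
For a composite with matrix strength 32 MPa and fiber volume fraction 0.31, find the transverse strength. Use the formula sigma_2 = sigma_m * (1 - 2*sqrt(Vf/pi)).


factor = 1 - 2*sqrt(0.31/pi) = 0.3717
sigma_2 = 32 * 0.3717 = 11.9 MPa

11.9 MPa


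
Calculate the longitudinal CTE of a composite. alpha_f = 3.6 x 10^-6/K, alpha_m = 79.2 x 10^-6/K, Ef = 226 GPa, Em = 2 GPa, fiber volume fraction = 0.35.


E1 = Ef*Vf + Em*(1-Vf) = 80.4
alpha_1 = (alpha_f*Ef*Vf + alpha_m*Em*(1-Vf))/E1 = 4.82 x 10^-6/K

4.82 x 10^-6/K


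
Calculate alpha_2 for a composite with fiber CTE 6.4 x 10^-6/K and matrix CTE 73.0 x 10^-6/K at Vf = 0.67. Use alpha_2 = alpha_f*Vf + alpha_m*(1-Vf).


alpha_2 = alpha_f*Vf + alpha_m*(1-Vf) = 6.4*0.67 + 73.0*0.33 = 28.4 x 10^-6/K

28.4 x 10^-6/K


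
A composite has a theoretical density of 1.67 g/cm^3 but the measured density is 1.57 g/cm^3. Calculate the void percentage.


Void% = (rho_theo - rho_actual)/rho_theo * 100 = (1.67 - 1.57)/1.67 * 100 = 5.99%

5.99%


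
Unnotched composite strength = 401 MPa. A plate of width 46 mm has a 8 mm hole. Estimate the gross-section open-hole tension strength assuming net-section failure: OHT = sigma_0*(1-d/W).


OHT = sigma_0*(1-d/W) = 401*(1-8/46) = 331.3 MPa

331.3 MPa


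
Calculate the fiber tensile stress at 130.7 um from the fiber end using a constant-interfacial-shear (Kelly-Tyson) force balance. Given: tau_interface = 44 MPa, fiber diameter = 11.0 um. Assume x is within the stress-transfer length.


Force balance: sigma_f * (pi*d^2/4) = tau * (pi*d) * x  ->  sigma_f = 4 * tau * x / d
sigma_f = 4 * 44 * 130.7 / 11.0 = 2091.2 MPa

2091.2 MPa


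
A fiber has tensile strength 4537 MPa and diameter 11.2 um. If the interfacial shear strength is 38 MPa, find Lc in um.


Lc = sigma_f * d / (2 * tau_i) = 4537 * 11.2 / (2 * 38) = 668.6 um

668.6 um


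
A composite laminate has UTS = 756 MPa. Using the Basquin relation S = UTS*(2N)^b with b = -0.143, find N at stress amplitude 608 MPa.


N = 0.5 * (S/UTS)^(1/b) = 0.5 * (608/756)^(1/-0.143) = 2.2942 cycles

2.2942 cycles


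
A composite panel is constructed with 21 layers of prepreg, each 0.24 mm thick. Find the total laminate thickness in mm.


h = n * t_ply = 21 * 0.24 = 5.04 mm

5.04 mm


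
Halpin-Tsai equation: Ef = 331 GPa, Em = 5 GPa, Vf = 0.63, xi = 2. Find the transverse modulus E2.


eta = (Ef/Em - 1)/(Ef/Em + xi) = (66.2 - 1)/(66.2 + 2) = 0.956
E2 = Em*(1+xi*eta*Vf)/(1-eta*Vf) = 27.72 GPa

27.72 GPa


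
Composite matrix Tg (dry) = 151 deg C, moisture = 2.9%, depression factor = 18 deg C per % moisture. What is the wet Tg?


Tg_wet = Tg_dry - k*moisture = 151 - 18*2.9 = 98.8 deg C

98.8 deg C


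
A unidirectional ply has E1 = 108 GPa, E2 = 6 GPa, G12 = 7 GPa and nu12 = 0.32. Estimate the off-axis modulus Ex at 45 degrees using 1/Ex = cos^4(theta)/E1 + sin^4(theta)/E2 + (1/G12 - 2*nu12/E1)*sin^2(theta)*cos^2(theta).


cos^4(45) = 0.25, sin^4(45) = 0.25, sin^2(45)*cos^2(45) = 0.25
1/G12 - 2*nu12/E1 = 1/7 - 2*0.32/108 = 0.136931 GPa^-1
1/Ex = 0.25/108 + 0.25/6 + 0.136931*0.25 = 0.0782143 GPa^-1
Ex = 12.79 GPa

12.79 GPa


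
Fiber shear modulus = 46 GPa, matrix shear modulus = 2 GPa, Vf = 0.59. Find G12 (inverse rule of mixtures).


1/G12 = Vf/Gf + (1-Vf)/Gm = 0.59/46 + 0.41/2
G12 = 4.59 GPa

4.59 GPa


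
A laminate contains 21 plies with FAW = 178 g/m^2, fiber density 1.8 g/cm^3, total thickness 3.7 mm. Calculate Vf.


Vf = n * FAW / (rho_f * h * 1000) = 21 * 178 / (1.8 * 3.7 * 1000) = 0.5613

0.5613


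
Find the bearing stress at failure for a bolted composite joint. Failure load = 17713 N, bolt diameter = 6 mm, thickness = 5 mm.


sigma_br = F/(d*h) = 17713/(6*5) = 590.4 MPa

590.4 MPa


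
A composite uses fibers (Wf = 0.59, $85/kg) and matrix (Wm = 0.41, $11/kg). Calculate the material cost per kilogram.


Cost = cost_f*Wf + cost_m*Wm = 85*0.59 + 11*0.41 = $54.66/kg

$54.66/kg


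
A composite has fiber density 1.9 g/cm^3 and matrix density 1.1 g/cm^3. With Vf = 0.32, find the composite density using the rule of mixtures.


rho_c = rho_f*Vf + rho_m*(1-Vf) = 1.9*0.32 + 1.1*0.68 = 1.356 g/cm^3

1.356 g/cm^3


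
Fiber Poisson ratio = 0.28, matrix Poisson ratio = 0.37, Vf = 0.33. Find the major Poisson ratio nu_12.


nu_12 = nu_f*Vf + nu_m*(1-Vf) = 0.28*0.33 + 0.37*0.67 = 0.3403

0.3403


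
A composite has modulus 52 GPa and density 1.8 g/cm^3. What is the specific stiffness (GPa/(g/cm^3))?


Specific stiffness = E/rho = 52/1.8 = 28.9 GPa/(g/cm^3)

28.9 GPa/(g/cm^3)


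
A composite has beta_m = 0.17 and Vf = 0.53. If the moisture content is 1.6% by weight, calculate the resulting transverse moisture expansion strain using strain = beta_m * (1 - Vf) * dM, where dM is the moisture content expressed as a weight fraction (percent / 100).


dM = 1.6/100 = 0.016
strain = beta_m * (1-Vf) * dM = 0.17 * 0.47 * 0.016 = 0.0012784

0.0012784


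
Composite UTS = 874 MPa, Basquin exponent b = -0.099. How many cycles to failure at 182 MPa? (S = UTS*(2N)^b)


N = 0.5 * (S/UTS)^(1/b) = 0.5 * (182/874)^(1/-0.099) = 3.8212e+06 cycles

3.8212e+06 cycles


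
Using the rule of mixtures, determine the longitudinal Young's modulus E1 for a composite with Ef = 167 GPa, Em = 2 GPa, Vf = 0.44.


E1 = Ef*Vf + Em*(1-Vf) = 167*0.44 + 2*0.56 = 74.6 GPa

74.6 GPa


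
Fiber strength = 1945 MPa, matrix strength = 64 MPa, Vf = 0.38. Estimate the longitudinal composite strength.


sigma_1 = sigma_f*Vf + sigma_m*(1-Vf) = 1945*0.38 + 64*0.62 = 778.8 MPa

778.8 MPa


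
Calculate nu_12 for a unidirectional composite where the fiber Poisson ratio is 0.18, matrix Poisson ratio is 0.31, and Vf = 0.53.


nu_12 = nu_f*Vf + nu_m*(1-Vf) = 0.18*0.53 + 0.31*0.47 = 0.2411

0.2411


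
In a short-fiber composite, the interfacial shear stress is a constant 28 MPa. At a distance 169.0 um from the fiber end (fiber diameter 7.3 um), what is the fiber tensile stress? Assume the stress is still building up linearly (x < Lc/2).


Force balance: sigma_f * (pi*d^2/4) = tau * (pi*d) * x  ->  sigma_f = 4 * tau * x / d
sigma_f = 4 * 28 * 169.0 / 7.3 = 2592.9 MPa

2592.9 MPa


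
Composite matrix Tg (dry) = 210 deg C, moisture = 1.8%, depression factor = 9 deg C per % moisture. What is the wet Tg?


Tg_wet = Tg_dry - k*moisture = 210 - 9*1.8 = 193.8 deg C

193.8 deg C


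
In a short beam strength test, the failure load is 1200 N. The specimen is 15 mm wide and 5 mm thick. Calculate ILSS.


ILSS = 3F/(4bh) = 3*1200/(4*15*5) = 12.0 MPa

12.0 MPa
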